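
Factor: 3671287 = 1493^1*2459^1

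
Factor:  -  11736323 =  - 47^1*  67^1*3727^1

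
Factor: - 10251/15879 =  - 51/79 = - 3^1*17^1*79^( - 1)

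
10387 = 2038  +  8349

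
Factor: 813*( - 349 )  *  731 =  - 3^1*17^1*43^1*271^1 *349^1 = - 207411747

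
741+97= 838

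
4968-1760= 3208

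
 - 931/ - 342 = 2+13/18 =2.72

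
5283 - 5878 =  - 595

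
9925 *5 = 49625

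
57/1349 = 3/71 = 0.04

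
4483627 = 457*9811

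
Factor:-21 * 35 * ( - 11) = 8085 = 3^1*5^1*7^2*11^1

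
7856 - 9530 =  - 1674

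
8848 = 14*632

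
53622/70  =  26811/35 = 766.03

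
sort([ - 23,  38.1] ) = [ - 23,38.1] 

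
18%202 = 18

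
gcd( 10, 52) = 2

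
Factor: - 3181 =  - 3181^1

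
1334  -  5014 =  - 3680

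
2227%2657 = 2227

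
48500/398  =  121 + 171/199 = 121.86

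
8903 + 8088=16991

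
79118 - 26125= 52993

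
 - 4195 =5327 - 9522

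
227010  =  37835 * 6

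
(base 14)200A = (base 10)5498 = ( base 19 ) f47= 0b1010101111010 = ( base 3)21112122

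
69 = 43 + 26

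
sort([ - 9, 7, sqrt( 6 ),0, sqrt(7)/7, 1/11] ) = [  -  9,0,1/11,sqrt(7)/7,sqrt(6),7] 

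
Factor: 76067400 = 2^3*3^1*5^2*97^1*1307^1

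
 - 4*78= - 312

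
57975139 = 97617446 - 39642307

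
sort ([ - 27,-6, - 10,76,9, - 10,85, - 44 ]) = [-44, - 27, - 10, - 10,-6, 9,  76, 85]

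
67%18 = 13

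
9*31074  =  279666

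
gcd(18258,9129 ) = 9129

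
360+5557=5917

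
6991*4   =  27964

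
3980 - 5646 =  -1666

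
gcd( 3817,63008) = 11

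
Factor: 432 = 2^4*3^3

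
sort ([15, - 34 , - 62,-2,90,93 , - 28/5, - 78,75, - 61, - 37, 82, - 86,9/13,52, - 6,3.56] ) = [ - 86,-78, - 62, - 61, - 37 , - 34, - 6,-28/5,-2,9/13, 3.56, 15, 52 , 75,82,90,93] 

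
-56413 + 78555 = 22142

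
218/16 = 109/8 = 13.62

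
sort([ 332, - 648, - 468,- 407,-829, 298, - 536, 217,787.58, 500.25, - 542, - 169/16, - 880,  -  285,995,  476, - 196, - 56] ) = [ - 880, - 829, - 648, - 542, -536, - 468,- 407, - 285, - 196, - 56,-169/16,217, 298, 332, 476, 500.25,787.58, 995 ]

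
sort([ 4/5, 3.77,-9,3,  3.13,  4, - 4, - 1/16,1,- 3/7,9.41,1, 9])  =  [-9,-4, - 3/7,-1/16, 4/5, 1,1, 3, 3.13,3.77,4,9, 9.41 ] 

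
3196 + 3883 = 7079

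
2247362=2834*793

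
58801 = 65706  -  6905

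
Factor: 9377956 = 2^2*7^1*43^1*7789^1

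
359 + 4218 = 4577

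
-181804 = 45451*( - 4 ) 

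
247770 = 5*49554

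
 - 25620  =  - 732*35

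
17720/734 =24 + 52/367 = 24.14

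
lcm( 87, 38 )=3306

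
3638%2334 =1304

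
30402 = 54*563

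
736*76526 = 56323136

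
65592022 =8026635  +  57565387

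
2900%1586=1314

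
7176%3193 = 790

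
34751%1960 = 1431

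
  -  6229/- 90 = 69+19/90 =69.21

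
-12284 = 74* ( - 166)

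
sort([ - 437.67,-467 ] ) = [ - 467, - 437.67]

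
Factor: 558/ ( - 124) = - 9/2 = - 2^( - 1)*3^2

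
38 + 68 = 106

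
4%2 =0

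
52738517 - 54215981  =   - 1477464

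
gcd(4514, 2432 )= 2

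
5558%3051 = 2507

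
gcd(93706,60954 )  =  2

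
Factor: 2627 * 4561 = 37^1  *  71^1*4561^1 = 11981747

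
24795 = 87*285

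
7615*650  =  4949750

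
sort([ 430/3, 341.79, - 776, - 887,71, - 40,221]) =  [ - 887, - 776, - 40 , 71,430/3, 221, 341.79 ] 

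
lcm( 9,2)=18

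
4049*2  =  8098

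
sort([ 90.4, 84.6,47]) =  [ 47 , 84.6,  90.4]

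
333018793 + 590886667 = 923905460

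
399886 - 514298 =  - 114412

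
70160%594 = 68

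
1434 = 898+536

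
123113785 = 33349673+89764112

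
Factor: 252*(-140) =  - 35280 = - 2^4 * 3^2*5^1 * 7^2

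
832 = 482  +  350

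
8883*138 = 1225854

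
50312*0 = 0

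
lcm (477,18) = 954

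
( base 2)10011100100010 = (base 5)310033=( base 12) 596a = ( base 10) 10018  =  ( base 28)CLM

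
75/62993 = 75/62993 = 0.00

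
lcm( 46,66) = 1518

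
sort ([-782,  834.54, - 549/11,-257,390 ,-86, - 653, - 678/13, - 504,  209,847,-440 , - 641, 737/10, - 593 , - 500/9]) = [ - 782 , - 653,-641, - 593, - 504,-440,-257,-86, - 500/9,-678/13, - 549/11,737/10,  209,390,834.54,847]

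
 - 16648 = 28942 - 45590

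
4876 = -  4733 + 9609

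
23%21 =2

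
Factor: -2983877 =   -  13^1 * 229529^1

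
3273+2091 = 5364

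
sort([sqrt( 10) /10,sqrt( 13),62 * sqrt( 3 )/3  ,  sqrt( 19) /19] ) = [sqrt(19 )/19, sqrt(10 )/10, sqrt(13 ),62 * sqrt(3)/3]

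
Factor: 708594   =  2^1 * 3^1*17^1*6947^1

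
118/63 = 1+55/63 = 1.87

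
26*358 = 9308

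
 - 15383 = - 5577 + - 9806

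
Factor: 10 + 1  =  11^1 = 11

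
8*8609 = 68872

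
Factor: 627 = 3^1*11^1*19^1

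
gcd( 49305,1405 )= 5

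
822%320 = 182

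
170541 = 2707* 63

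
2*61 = 122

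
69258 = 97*714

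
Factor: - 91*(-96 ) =2^5*3^1*7^1*13^1 = 8736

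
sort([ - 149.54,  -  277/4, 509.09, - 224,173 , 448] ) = [  -  224,- 149.54, - 277/4,  173, 448, 509.09]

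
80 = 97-17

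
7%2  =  1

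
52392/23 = 52392/23 = 2277.91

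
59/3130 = 59/3130  =  0.02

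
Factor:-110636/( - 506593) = 2^2*17^1*1627^1*506593^( - 1 ) 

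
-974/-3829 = 974/3829 =0.25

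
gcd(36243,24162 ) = 12081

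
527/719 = 527/719 = 0.73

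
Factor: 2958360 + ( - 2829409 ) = 128951 =128951^1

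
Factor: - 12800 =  - 2^9*5^2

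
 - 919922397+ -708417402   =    -  1628339799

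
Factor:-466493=  -  613^1 * 761^1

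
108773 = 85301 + 23472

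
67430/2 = 33715  =  33715.00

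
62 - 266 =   -  204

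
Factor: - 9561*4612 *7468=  - 2^4 * 3^1* 1153^1*1867^1*3187^1 = - 329303939376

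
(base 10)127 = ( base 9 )151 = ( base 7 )241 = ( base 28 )4f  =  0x7f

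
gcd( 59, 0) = 59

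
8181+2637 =10818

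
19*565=10735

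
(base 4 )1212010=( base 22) DAK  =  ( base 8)14604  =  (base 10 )6532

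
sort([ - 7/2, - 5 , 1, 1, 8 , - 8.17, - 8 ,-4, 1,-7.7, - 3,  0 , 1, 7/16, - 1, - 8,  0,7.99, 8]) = [-8.17,- 8,-8, - 7.7, - 5, - 4, -7/2,-3, - 1,0,0,7/16, 1, 1,1, 1,7.99,  8 , 8 ] 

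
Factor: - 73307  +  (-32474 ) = - 13^1*79^1*103^1 = - 105781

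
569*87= 49503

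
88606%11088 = 10990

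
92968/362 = 46484/181 =256.82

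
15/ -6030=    - 1/402 = - 0.00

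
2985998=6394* 467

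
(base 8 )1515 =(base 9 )1138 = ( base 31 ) r8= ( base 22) 1G9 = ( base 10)845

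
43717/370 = 118 + 57/370 =118.15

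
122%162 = 122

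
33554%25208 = 8346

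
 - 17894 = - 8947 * 2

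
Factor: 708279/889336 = 2^( - 3)*3^1*7^( - 1)*11^1*13^2*127^1*15881^( - 1 )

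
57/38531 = 57/38531= 0.00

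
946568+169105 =1115673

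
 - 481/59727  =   - 481/59727 =-0.01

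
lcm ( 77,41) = 3157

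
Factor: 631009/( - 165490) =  - 33211/8710=- 2^(-1 ) * 5^(-1)*13^(-1)*67^( - 1)*33211^1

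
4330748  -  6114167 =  - 1783419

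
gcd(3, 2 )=1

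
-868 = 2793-3661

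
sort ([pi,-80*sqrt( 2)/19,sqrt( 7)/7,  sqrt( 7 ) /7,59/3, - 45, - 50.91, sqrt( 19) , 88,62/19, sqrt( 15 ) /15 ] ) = [ - 50.91, - 45, - 80 * sqrt( 2 ) /19, sqrt ( 15)/15 , sqrt(7 )/7,sqrt(7 ) /7, pi, 62/19, sqrt( 19 ), 59/3,88]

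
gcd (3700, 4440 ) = 740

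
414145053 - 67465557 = 346679496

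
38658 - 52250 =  - 13592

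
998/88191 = 998/88191 = 0.01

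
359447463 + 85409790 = 444857253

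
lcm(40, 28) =280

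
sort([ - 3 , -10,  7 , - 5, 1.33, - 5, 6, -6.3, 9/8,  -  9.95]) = [  -  10, - 9.95, - 6.3, - 5, - 5, - 3,9/8, 1.33, 6, 7]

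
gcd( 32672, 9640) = 8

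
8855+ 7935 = 16790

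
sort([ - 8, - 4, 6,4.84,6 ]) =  [ - 8, - 4,  4.84  ,  6, 6]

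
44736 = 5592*8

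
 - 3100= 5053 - 8153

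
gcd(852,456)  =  12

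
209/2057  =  19/187 = 0.10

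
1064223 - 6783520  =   - 5719297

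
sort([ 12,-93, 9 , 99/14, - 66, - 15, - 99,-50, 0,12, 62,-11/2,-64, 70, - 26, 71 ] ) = [ - 99, - 93,-66, - 64, - 50, - 26, - 15,-11/2, 0, 99/14, 9, 12, 12,62, 70 , 71] 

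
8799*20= 175980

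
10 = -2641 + 2651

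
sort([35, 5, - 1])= [ - 1,5,35]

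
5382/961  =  5 + 577/961 = 5.60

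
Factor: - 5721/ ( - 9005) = 3^1*5^( - 1)*1801^( - 1)*1907^1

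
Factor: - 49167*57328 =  - 2^4* 3^4*607^1*3583^1 = - 2818645776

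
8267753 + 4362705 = 12630458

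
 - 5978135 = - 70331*85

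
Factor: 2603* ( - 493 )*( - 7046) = 9041983834 = 2^1*13^1*17^1*19^1*29^1*137^1*271^1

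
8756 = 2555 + 6201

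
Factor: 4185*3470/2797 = 2^1*3^3*5^2*31^1 * 347^1*2797^(-1 )=14521950/2797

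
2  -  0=2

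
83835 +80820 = 164655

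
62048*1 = 62048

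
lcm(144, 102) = 2448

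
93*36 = 3348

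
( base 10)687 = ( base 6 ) 3103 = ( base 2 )1010101111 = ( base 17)267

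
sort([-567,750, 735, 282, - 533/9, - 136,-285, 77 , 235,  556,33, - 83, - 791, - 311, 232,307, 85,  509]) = [ - 791, - 567, - 311,-285, - 136, - 83, - 533/9, 33,77,85,232,235 , 282, 307 , 509,  556 , 735,  750]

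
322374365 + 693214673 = 1015589038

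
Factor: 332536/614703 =2^3*3^( - 1 )*17^( - 2)*197^1*211^1 * 709^(  -  1) 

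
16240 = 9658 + 6582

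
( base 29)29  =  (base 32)23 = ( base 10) 67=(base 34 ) 1x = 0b1000011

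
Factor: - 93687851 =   -  823^1*113837^1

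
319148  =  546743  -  227595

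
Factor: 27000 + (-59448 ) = - 32448=- 2^6*3^1 * 13^2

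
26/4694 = 13/2347 = 0.01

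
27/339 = 9/113=0.08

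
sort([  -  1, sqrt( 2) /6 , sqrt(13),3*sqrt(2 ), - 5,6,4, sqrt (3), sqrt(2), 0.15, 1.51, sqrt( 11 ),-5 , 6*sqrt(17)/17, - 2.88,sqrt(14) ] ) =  [-5, - 5, - 2.88, -1, 0.15,sqrt(2 )/6,sqrt (2),6*sqrt(  17 ) /17, 1.51,sqrt (3), sqrt(11), sqrt(13),  sqrt ( 14 ), 4,3*sqrt ( 2),6] 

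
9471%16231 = 9471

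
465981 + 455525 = 921506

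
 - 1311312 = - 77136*17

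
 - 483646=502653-986299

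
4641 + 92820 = 97461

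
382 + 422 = 804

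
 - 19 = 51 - 70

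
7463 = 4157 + 3306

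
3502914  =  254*13791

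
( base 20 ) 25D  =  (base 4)32101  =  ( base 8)1621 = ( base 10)913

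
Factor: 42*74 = 3108 = 2^2 * 3^1 * 7^1*37^1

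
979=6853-5874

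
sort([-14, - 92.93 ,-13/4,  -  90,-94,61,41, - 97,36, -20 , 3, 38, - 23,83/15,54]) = [  -  97,-94,-92.93,-90, - 23,- 20, - 14, - 13/4,3,83/15, 36,38, 41, 54,61]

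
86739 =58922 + 27817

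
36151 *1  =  36151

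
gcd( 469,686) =7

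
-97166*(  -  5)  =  485830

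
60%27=6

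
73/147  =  73/147 = 0.50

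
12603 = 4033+8570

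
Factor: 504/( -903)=-24/43 =-2^3 * 3^1 * 43^( - 1)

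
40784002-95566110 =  - 54782108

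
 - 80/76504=-10/9563 = - 0.00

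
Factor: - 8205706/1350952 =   -  4102853/675476   =  -  2^( - 2)*168869^( - 1)*4102853^1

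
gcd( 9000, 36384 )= 24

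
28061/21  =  28061/21=1336.24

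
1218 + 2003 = 3221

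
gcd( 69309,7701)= 7701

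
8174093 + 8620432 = 16794525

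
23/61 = 23/61 = 0.38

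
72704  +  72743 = 145447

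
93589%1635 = 394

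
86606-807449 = -720843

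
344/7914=172/3957= 0.04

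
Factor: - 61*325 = -5^2*13^1*61^1 = - 19825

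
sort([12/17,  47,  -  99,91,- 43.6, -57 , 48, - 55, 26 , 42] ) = [- 99, -57, - 55,- 43.6, 12/17,  26, 42 , 47, 48, 91]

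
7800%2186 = 1242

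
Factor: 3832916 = 2^2*433^1*2213^1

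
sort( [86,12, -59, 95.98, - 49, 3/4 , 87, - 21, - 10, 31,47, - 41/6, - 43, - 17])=[-59, - 49, - 43, - 21, - 17, - 10, -41/6, 3/4, 12, 31, 47, 86,  87, 95.98 ]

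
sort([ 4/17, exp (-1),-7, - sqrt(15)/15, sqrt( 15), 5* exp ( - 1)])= [  -  7,  -  sqrt( 15)/15, 4/17,exp(-1 ),5*exp( - 1), sqrt( 15 ) ] 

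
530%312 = 218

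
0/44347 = 0 = 0.00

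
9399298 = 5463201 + 3936097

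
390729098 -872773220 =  - 482044122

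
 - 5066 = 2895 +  -7961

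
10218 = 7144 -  - 3074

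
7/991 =7/991=0.01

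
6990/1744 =3495/872 = 4.01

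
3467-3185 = 282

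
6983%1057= 641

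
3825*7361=28155825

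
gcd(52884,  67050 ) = 18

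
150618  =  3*50206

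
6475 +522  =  6997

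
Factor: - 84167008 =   -  2^5*37^1* 67^1*1061^1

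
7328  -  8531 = -1203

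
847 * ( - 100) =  - 84700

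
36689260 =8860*4141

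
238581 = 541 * 441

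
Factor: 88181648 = 2^4*43^1* 67^1*1913^1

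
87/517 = 87/517 = 0.17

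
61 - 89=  - 28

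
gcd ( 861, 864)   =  3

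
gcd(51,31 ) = 1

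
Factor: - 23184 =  - 2^4*3^2*7^1*23^1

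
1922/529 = 3+335/529 = 3.63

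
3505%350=5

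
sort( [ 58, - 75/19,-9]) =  [- 9 , - 75/19,58]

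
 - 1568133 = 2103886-3672019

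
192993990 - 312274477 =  - 119280487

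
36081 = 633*57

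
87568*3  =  262704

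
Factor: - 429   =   - 3^1*11^1*13^1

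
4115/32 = 4115/32=128.59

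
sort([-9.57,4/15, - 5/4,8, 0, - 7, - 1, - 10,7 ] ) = [ - 10, - 9.57, - 7, - 5/4, - 1, 0,4/15,  7, 8] 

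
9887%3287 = 26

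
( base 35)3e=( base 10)119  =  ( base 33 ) 3K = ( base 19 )65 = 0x77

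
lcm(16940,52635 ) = 1473780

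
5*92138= 460690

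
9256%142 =26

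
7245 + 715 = 7960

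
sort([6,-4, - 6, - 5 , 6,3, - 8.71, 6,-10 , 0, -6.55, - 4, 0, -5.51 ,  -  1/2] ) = [ - 10, - 8.71, - 6.55,  -  6,  -  5.51,  -  5,  -  4, - 4, - 1/2, 0, 0,3,6, 6,6]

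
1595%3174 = 1595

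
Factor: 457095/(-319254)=-2^ ( - 1 ) * 5^1*13^(-1)*31^1*983^1*4093^( - 1)   =  - 152365/106418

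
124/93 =4/3 = 1.33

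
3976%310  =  256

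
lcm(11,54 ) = 594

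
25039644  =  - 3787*(-6612) 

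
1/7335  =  1/7335 =0.00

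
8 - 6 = 2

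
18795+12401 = 31196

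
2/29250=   1/14625 = 0.00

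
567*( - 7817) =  - 4432239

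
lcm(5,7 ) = 35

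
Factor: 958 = 2^1*479^1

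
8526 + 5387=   13913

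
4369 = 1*4369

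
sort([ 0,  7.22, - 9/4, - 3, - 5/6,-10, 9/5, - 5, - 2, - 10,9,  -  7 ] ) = [ - 10, - 10, - 7, - 5, - 3, - 9/4, - 2, - 5/6,  0, 9/5, 7.22, 9] 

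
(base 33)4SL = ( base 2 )1010010110101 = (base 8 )12265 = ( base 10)5301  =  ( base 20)D51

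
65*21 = 1365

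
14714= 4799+9915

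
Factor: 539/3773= 1/7 = 7^(-1)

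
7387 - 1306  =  6081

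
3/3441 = 1/1147 =0.00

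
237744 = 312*762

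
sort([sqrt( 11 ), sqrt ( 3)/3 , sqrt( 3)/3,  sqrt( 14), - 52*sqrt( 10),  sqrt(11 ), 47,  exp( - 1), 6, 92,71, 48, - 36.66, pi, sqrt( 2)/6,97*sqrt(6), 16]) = [ - 52*sqrt( 10),-36.66,sqrt( 2)/6, exp( - 1),  sqrt( 3)/3, sqrt (3)/3, pi, sqrt( 11) , sqrt( 11),  sqrt(14), 6,16, 47, 48,71,92,  97*sqrt( 6)]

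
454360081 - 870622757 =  - 416262676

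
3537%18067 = 3537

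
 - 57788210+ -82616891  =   - 140405101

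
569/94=569/94 = 6.05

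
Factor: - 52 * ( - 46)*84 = 200928 = 2^5*3^1*7^1*13^1*23^1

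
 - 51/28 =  -51/28 =-1.82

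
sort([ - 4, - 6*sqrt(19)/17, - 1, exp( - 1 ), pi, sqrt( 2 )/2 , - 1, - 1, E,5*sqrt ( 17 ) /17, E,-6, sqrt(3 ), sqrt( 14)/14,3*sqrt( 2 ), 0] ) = [ - 6, - 4, - 6*sqrt( 19 ) /17, - 1,  -  1, - 1,0,sqrt( 14 ) /14, exp ( -1 ),sqrt( 2 ) /2, 5*sqrt( 17) /17, sqrt ( 3),E,E,pi, 3*sqrt( 2)]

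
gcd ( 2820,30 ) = 30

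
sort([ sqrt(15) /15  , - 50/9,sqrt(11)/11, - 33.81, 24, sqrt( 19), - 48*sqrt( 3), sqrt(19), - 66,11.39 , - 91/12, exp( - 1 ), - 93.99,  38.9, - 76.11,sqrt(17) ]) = [  -  93.99, - 48 * sqrt ( 3 ), - 76.11,-66,- 33.81, - 91/12 , - 50/9 , sqrt(15 ) /15, sqrt(11) /11,exp( - 1), sqrt( 17), sqrt(19),sqrt(19 ) , 11.39 , 24, 38.9] 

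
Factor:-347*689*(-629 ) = 13^1*17^1*37^1*53^1*347^1=150383207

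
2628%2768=2628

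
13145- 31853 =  - 18708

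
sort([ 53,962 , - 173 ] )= [ - 173, 53 , 962] 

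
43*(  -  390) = - 16770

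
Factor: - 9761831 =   -  139^1 * 70229^1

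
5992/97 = 5992/97 = 61.77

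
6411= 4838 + 1573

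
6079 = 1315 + 4764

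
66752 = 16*4172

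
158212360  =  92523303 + 65689057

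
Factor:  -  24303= -3^1*8101^1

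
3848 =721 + 3127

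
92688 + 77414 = 170102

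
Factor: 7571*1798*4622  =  2^2*29^1*31^1*67^1*113^1*2311^1  =  62917705276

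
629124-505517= 123607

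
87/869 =87/869 = 0.10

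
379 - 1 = 378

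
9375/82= 9375/82 = 114.33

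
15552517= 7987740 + 7564777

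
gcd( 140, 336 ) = 28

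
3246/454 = 1623/227= 7.15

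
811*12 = 9732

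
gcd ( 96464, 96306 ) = 2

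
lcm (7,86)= 602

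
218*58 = 12644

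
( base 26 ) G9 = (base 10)425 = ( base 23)ib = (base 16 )1A9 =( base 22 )J7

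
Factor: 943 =23^1*41^1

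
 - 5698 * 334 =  - 1903132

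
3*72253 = 216759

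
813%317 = 179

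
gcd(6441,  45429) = 57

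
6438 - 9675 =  - 3237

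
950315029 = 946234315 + 4080714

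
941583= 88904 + 852679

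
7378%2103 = 1069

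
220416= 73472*3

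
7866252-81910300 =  - 74044048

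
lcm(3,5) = 15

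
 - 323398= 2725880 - 3049278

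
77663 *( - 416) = - 32307808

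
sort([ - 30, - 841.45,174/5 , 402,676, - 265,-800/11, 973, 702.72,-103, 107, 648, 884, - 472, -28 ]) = [ - 841.45, - 472, - 265, - 103, - 800/11,-30, - 28,174/5, 107, 402,  648, 676, 702.72, 884,973]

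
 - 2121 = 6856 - 8977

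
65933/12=65933/12 = 5494.42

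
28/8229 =28/8229= 0.00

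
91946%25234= 16244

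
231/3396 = 77/1132 = 0.07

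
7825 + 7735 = 15560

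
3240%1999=1241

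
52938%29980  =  22958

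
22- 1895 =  - 1873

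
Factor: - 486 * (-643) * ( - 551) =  - 172186398 = - 2^1* 3^5*19^1*29^1*643^1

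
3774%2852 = 922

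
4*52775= 211100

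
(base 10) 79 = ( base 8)117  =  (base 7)142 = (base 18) 47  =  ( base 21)3G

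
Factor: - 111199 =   -  11^2*919^1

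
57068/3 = 19022 + 2/3 = 19022.67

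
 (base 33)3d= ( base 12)94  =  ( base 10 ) 112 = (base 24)4g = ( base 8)160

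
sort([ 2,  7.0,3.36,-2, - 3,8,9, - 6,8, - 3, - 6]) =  [ - 6, - 6, - 3,-3, - 2,2 , 3.36,7.0, 8,8,9 ]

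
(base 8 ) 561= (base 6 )1413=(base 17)14C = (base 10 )369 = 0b101110001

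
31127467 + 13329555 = 44457022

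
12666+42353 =55019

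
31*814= 25234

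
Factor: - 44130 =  - 2^1 * 3^1*5^1*1471^1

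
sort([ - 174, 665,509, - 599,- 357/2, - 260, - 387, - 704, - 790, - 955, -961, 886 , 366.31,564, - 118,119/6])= [-961, - 955, - 790, - 704,-599, - 387, - 260, - 357/2,-174, - 118, 119/6, 366.31, 509,564,665,886 ]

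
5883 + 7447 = 13330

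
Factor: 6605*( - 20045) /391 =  - 5^2 * 17^( - 1)*19^1*23^(-1)*211^1*1321^1 = -  132397225/391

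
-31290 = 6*(-5215)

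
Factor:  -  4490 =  - 2^1*5^1*449^1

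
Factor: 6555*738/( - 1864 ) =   -  2418795/932 = - 2^( - 2)*3^3*5^1*19^1*23^1 *41^1*233^( - 1 )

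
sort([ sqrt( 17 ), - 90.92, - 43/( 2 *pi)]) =[ -90.92, - 43/( 2*pi) , sqrt( 17 )]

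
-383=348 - 731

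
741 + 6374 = 7115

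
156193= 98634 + 57559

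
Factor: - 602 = -2^1 *7^1 * 43^1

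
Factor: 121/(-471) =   -  3^(-1)*11^2*157^(-1)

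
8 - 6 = 2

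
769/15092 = 769/15092 = 0.05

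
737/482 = 1  +  255/482 = 1.53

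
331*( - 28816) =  - 9538096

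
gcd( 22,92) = 2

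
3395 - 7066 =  - 3671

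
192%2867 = 192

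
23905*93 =2223165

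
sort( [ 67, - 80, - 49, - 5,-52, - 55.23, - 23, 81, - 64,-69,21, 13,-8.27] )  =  [ - 80,-69,-64 , - 55.23, - 52, - 49,- 23,- 8.27,- 5,  13, 21,  67, 81]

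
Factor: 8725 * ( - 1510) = -13174750 = - 2^1 * 5^3*151^1 * 349^1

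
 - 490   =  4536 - 5026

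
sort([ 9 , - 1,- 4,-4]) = [  -  4, - 4,-1, 9] 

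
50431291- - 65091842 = 115523133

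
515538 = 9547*54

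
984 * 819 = 805896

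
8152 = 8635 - 483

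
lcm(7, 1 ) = 7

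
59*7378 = 435302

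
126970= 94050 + 32920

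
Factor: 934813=11^1 *17^1*4999^1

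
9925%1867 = 590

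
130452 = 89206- - 41246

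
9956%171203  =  9956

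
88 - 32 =56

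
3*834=2502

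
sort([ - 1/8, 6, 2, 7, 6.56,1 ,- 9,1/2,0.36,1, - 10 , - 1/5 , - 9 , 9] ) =[ -10 , - 9, - 9, - 1/5, - 1/8, 0.36,1/2,1, 1,2,6,6.56,7, 9] 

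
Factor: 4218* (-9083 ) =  - 38312094  =  -  2^1*3^1*19^1*31^1* 37^1*293^1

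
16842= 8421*2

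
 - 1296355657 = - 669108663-627246994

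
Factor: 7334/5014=19^1*23^( - 1) *109^( - 1)*193^1   =  3667/2507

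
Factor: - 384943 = - 13^1*29611^1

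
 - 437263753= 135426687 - 572690440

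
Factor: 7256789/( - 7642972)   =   - 2^ (  -  2) * 83^ ( - 1 )* 653^1*11113^1*23021^( - 1 )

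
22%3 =1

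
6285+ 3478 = 9763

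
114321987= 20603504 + 93718483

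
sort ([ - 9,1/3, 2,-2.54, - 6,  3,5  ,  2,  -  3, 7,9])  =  [ - 9, - 6,-3, - 2.54,1/3, 2,2,3,5,7,9 ]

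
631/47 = 13  +  20/47=13.43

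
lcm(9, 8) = 72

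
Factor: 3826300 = 2^2*5^2*83^1*461^1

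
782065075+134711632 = 916776707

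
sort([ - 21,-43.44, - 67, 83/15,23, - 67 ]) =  [ - 67, - 67, - 43.44, - 21,83/15,23]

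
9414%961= 765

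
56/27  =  56/27 = 2.07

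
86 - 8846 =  - 8760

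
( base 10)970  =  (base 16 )3ca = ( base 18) 2HG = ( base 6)4254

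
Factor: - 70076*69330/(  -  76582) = 2^2*3^1*5^1*11^( - 1)*59^(- 2)*2311^1*17519^1 =2429184540/38291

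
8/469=8/469=0.02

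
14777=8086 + 6691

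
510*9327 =4756770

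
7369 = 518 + 6851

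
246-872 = -626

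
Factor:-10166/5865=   -  2^1*3^(-1)*5^( - 1 ) * 13^1  =  -  26/15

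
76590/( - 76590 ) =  - 1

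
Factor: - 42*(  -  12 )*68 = 34272 = 2^5*3^2*7^1*17^1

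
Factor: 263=263^1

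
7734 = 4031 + 3703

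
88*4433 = 390104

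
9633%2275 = 533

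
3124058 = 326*9583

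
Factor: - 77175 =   -  3^2 *5^2*7^3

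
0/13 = 0 = 0.00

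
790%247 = 49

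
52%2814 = 52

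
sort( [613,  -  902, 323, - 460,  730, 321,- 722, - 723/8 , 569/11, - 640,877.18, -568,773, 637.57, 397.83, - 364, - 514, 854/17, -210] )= [ - 902, - 722, - 640, - 568, - 514,-460, - 364, - 210, - 723/8, 854/17,569/11 , 321,323,397.83, 613, 637.57, 730, 773, 877.18]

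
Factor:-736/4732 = -184/1183 = -  2^3*7^( - 1) * 13^(-2 )*23^1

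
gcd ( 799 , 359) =1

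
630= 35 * 18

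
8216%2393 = 1037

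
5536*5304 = 29362944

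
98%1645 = 98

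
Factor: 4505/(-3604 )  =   - 2^(  -  2)  *5^1 = - 5/4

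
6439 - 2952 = 3487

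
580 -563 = 17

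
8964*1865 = 16717860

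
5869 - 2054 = 3815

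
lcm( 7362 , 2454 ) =7362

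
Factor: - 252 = -2^2*3^2*7^1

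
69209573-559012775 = -489803202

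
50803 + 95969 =146772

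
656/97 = 6+ 74/97 = 6.76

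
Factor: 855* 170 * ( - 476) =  - 2^3 * 3^2 * 5^2 * 7^1 * 17^2 * 19^1  =  - 69186600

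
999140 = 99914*10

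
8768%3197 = 2374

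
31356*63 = 1975428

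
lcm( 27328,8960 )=546560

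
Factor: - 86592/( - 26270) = 2^5 * 3^1*5^(  -  1 )*11^1 * 37^( - 1 )*41^1 * 71^ ( - 1)= 43296/13135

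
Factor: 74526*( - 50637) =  - 2^1*3^2*  12421^1*16879^1= -3773773062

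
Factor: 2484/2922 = 2^1*3^2*23^1*487^( - 1) = 414/487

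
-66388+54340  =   - 12048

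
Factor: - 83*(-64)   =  5312= 2^6 * 83^1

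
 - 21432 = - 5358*4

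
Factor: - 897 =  - 3^1 * 13^1 * 23^1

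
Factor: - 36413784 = - 2^3*3^2 *11^1*23^1*1999^1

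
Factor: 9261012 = 2^2*3^1*79^1*9769^1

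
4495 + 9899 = 14394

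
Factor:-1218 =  - 2^1  *3^1 *7^1* 29^1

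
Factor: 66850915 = 5^1*443^1*30181^1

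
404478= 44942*9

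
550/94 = 275/47 = 5.85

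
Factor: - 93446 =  - 2^1*46723^1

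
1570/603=1570/603 = 2.60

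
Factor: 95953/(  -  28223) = -11^2*13^ ( - 1 ) * 61^1*167^( - 1)=- 7381/2171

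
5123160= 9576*535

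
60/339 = 20/113 = 0.18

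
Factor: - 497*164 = -2^2*7^1 * 41^1 * 71^1=- 81508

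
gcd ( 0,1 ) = 1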